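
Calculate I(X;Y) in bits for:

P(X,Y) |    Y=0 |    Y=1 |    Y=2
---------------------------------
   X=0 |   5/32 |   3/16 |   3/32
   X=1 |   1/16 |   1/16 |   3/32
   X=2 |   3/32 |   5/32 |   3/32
0.0277 bits

Mutual information: I(X;Y) = H(X) + H(Y) - H(X,Y)

Marginals:
P(X) = (7/16, 7/32, 11/32), H(X) = 1.5310 bits
P(Y) = (5/16, 13/32, 9/32), H(Y) = 1.5671 bits

Joint entropy: H(X,Y) = 3.0704 bits

I(X;Y) = 1.5310 + 1.5671 - 3.0704 = 0.0277 bits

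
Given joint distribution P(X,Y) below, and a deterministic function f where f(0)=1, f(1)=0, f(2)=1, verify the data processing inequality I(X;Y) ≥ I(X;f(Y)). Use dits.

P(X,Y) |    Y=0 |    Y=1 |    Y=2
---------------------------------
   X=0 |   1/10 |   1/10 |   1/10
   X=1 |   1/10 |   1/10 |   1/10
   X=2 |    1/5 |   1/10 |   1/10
I(X;Y) = 0.0060, I(X;f(Y)) = 0.0017, inequality holds: 0.0060 ≥ 0.0017

Data Processing Inequality: For any Markov chain X → Y → Z, we have I(X;Y) ≥ I(X;Z).

Here Z = f(Y) is a deterministic function of Y, forming X → Y → Z.

Original I(X;Y) = 0.0060 dits

After applying f:
P(X,Z) where Z=f(Y):
- P(X,Z=0) = P(X,Y=1)
- P(X,Z=1) = P(X,Y=0) + P(X,Y=2)

I(X;Z) = I(X;f(Y)) = 0.0017 dits

Verification: 0.0060 ≥ 0.0017 ✓

Information cannot be created by processing; the function f can only lose information about X.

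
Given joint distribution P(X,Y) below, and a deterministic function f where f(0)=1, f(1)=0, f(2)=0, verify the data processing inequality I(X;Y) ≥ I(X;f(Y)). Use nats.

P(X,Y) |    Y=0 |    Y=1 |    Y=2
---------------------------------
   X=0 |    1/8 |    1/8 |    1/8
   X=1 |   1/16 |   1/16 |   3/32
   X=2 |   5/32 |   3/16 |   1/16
I(X;Y) = 0.0324, I(X;f(Y)) = 0.0033, inequality holds: 0.0324 ≥ 0.0033

Data Processing Inequality: For any Markov chain X → Y → Z, we have I(X;Y) ≥ I(X;Z).

Here Z = f(Y) is a deterministic function of Y, forming X → Y → Z.

Original I(X;Y) = 0.0324 nats

After applying f:
P(X,Z) where Z=f(Y):
- P(X,Z=0) = P(X,Y=1) + P(X,Y=2)
- P(X,Z=1) = P(X,Y=0)

I(X;Z) = I(X;f(Y)) = 0.0033 nats

Verification: 0.0324 ≥ 0.0033 ✓

Information cannot be created by processing; the function f can only lose information about X.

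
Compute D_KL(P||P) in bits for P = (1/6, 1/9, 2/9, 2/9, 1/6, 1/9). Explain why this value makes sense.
0.0000 bits

KL divergence satisfies the Gibbs inequality: D_KL(P||Q) ≥ 0 for all distributions P, Q.

D_KL(P||Q) = Σ p(x) log(p(x)/q(x))
Each term is p(x) × log_2(p(x)/p(x)) = p(x) × log_2(1) = 0, so the sum is 0.
D_KL(P||Q) = 0.0000 bits

When P = Q, the KL divergence is exactly 0, as there is no 'divergence' between identical distributions.

This non-negativity is a fundamental property: relative entropy cannot be negative because it measures how different Q is from P.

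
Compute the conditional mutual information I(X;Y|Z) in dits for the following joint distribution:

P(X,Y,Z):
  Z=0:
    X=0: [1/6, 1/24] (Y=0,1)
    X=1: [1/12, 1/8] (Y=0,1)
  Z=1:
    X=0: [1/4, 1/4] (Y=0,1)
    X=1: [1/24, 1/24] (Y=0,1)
0.0156 dits

Conditional mutual information: I(X;Y|Z) = H(X|Z) + H(Y|Z) - H(X,Y|Z)

H(Z) = 0.2950
H(X,Z) = 0.5243 → H(X|Z) = 0.2293
H(Y,Z) = 0.5924 → H(Y|Z) = 0.2974
H(X,Y,Z) = 0.8061 → H(X,Y|Z) = 0.5111

I(X;Y|Z) = 0.2293 + 0.2974 - 0.5111 = 0.0156 dits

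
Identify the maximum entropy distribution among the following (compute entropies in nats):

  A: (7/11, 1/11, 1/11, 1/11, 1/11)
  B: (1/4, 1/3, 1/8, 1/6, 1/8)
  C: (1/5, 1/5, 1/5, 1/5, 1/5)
C

For a discrete distribution over n outcomes, entropy is maximized by the uniform distribution.

Computing entropies:
H(A) = 1.1596 nats
H(B) = 1.5313 nats
H(C) = 1.6094 nats

The uniform distribution (where all probabilities equal 1/5) achieves the maximum entropy of log_e(5) = 1.6094 nats.

Distribution C has the highest entropy.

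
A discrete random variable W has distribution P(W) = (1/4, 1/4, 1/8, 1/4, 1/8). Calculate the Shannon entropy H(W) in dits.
0.6773 dits

Shannon entropy is H(X) = -Σ p(x) log p(x).

For P = (1/4, 1/4, 1/8, 1/4, 1/8):
H = -1/4 × log_10(1/4) -1/4 × log_10(1/4) -1/8 × log_10(1/8) -1/4 × log_10(1/4) -1/8 × log_10(1/8)
H = 0.6773 dits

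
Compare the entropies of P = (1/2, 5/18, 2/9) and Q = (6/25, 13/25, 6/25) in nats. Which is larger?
P

Computing entropies in nats:
H(P) = 1.0366
H(Q) = 1.0251

Distribution P has higher entropy.

Intuition: The distribution closer to uniform (more spread out) has higher entropy.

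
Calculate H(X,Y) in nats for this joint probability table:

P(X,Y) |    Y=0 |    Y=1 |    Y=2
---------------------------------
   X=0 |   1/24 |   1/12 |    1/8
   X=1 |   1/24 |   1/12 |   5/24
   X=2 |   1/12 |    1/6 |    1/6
2.0700 nats

Joint entropy is H(X,Y) = -Σ_{x,y} p(x,y) log p(x,y).

Summing over all non-zero entries:
H(X,Y) = -[1/24·log_e(1/24) + 1/12·log_e(1/12) + 1/8·log_e(1/8) + 1/24·log_e(1/24) + 1/12·log_e(1/12) + 5/24·log_e(5/24) + 1/12·log_e(1/12) + 1/6·log_e(1/6) + 1/6·log_e(1/6)]
H(X,Y) = 2.0700 nats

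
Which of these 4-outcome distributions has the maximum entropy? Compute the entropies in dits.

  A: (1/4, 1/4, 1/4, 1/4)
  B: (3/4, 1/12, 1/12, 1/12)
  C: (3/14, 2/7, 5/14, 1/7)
A

For a discrete distribution over n outcomes, entropy is maximized by the uniform distribution.

Computing entropies:
H(A) = 0.6021 dits
H(B) = 0.3635 dits
H(C) = 0.5792 dits

The uniform distribution (where all probabilities equal 1/4) achieves the maximum entropy of log_10(4) = 0.6021 dits.

Distribution A has the highest entropy.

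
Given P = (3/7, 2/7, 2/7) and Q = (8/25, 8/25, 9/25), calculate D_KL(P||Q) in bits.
0.0386 bits

KL divergence: D_KL(P||Q) = Σ p(x) log(p(x)/q(x))

Computing term by term:
  x=0: 3/7 × log_2[(3/7)/(8/25)] = 3/7 × 0.4215 = 0.1806
  x=1: 2/7 × log_2[(2/7)/(8/25)] = 2/7 × -0.1635 = -0.0467
  x=2: 2/7 × log_2[(2/7)/(9/25)] = 2/7 × -0.3334 = -0.0953

D_KL(P||Q) = 0.0386 bits

Note: KL divergence is always non-negative and equals 0 iff P = Q.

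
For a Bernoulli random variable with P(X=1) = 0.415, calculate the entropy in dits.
0.2947 dits

The binary entropy function is:
H(p) = -p log(p) - (1-p) log(1-p)

H(0.415) = -0.415 × log_10(0.415) - 0.585 × log_10(0.585)
H(0.415) = 0.2947 dits

Note: Binary entropy is maximized at p=0.5 (H=1 bit) and minimized at p=0 or p=1 (H=0).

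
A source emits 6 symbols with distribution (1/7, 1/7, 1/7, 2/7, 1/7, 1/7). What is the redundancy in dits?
0.0191 dits

Redundancy measures how far a source is from maximum entropy:
R = H_max - H(X)

Maximum entropy for 6 symbols: H_max = log_10(6) = 0.7782 dits
Actual entropy: H(X) = 0.7591 dits
Redundancy: R = 0.7782 - 0.7591 = 0.0191 dits

This redundancy represents potential for compression: the source could be compressed by 0.0191 dits per symbol.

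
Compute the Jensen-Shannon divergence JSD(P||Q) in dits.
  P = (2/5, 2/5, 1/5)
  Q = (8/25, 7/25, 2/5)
0.0107 dits

Jensen-Shannon divergence is:
JSD(P||Q) = 0.5 × D_KL(P||M) + 0.5 × D_KL(Q||M)
where M = 0.5 × (P + Q) is the mixture distribution.

M = 0.5 × (2/5, 2/5, 1/5) + 0.5 × (8/25, 7/25, 2/5) = (9/25, 0.34, 3/10)

D_KL(P||M) = 0.0113 dits
D_KL(Q||M) = 0.0100 dits

JSD(P||Q) = 0.5 × 0.0113 + 0.5 × 0.0100 = 0.0107 dits

Unlike KL divergence, JSD is symmetric and bounded: 0 ≤ JSD ≤ log(2).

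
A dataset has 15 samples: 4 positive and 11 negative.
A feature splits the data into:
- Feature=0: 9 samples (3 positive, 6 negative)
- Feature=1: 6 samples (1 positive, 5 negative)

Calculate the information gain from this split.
0.0257 bits

Information Gain = H(Y) - H(Y|Feature)

Before split:
P(positive) = 4/15 = 0.2667
H(Y) = 0.8366 bits

After split:
Feature=0: H = 0.9183 bits (weight = 9/15)
Feature=1: H = 0.6500 bits (weight = 6/15)
H(Y|Feature) = (9/15)×0.9183 + (6/15)×0.6500 = 0.8110 bits

Information Gain = 0.8366 - 0.8110 = 0.0257 bits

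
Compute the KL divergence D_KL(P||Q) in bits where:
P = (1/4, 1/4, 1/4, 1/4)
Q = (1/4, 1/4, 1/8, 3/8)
0.1038 bits

KL divergence: D_KL(P||Q) = Σ p(x) log(p(x)/q(x))

Computing term by term:
  x=0: 1/4 × log_2[(1/4)/(1/4)] = 1/4 × 0.0000 = 0.0000
  x=1: 1/4 × log_2[(1/4)/(1/4)] = 1/4 × 0.0000 = 0.0000
  x=2: 1/4 × log_2[(1/4)/(1/8)] = 1/4 × 1.0000 = 0.2500
  x=3: 1/4 × log_2[(1/4)/(3/8)] = 1/4 × -0.5850 = -0.1462

D_KL(P||Q) = 0.1038 bits

Note: KL divergence is always non-negative and equals 0 iff P = Q.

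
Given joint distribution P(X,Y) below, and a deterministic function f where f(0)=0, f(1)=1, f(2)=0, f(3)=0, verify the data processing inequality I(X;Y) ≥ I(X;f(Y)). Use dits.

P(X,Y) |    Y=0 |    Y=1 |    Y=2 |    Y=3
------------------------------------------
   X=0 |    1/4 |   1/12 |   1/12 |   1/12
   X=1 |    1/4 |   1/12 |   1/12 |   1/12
I(X;Y) = 0.0000, I(X;f(Y)) = 0.0000, inequality holds: 0.0000 ≥ 0.0000

Data Processing Inequality: For any Markov chain X → Y → Z, we have I(X;Y) ≥ I(X;Z).

Here Z = f(Y) is a deterministic function of Y, forming X → Y → Z.

Original I(X;Y) = 0.0000 dits

After applying f:
P(X,Z) where Z=f(Y):
- P(X,Z=0) = P(X,Y=0) + P(X,Y=2) + P(X,Y=3)
- P(X,Z=1) = P(X,Y=1)

I(X;Z) = I(X;f(Y)) = 0.0000 dits

Verification: 0.0000 ≥ 0.0000 ✓

Information cannot be created by processing; the function f can only lose information about X.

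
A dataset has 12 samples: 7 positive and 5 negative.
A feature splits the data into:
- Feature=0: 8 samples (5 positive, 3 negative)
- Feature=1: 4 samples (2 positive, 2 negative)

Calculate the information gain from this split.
0.0102 bits

Information Gain = H(Y) - H(Y|Feature)

Before split:
P(positive) = 7/12 = 0.5833
H(Y) = 0.9799 bits

After split:
Feature=0: H = 0.9544 bits (weight = 8/12)
Feature=1: H = 1.0000 bits (weight = 4/12)
H(Y|Feature) = (8/12)×0.9544 + (4/12)×1.0000 = 0.9696 bits

Information Gain = 0.9799 - 0.9696 = 0.0102 bits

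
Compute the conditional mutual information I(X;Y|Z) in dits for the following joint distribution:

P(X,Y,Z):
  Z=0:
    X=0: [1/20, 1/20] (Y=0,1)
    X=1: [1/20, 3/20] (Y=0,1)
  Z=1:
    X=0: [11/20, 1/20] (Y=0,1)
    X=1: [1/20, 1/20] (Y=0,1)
0.0238 dits

Conditional mutual information: I(X;Y|Z) = H(X|Z) + H(Y|Z) - H(X,Y|Z)

H(Z) = 0.2653
H(X,Z) = 0.4729 → H(X|Z) = 0.2076
H(Y,Z) = 0.4729 → H(Y|Z) = 0.2076
H(X,Y,Z) = 0.6567 → H(X,Y|Z) = 0.3914

I(X;Y|Z) = 0.2076 + 0.2076 - 0.3914 = 0.0238 dits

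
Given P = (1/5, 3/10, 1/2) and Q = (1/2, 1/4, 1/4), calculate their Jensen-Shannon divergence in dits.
0.0241 dits

Jensen-Shannon divergence is:
JSD(P||Q) = 0.5 × D_KL(P||M) + 0.5 × D_KL(Q||M)
where M = 0.5 × (P + Q) is the mixture distribution.

M = 0.5 × (1/5, 3/10, 1/2) + 0.5 × (1/2, 1/4, 1/4) = (7/20, 11/40, 3/8)

D_KL(P||M) = 0.0252 dits
D_KL(Q||M) = 0.0231 dits

JSD(P||Q) = 0.5 × 0.0252 + 0.5 × 0.0231 = 0.0241 dits

Unlike KL divergence, JSD is symmetric and bounded: 0 ≤ JSD ≤ log(2).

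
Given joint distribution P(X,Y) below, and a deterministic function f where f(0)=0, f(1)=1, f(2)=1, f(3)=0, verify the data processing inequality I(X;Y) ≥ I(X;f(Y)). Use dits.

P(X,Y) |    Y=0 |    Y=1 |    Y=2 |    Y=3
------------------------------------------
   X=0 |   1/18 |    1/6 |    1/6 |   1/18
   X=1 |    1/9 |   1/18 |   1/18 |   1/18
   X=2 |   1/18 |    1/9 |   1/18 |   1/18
I(X;Y) = 0.0247, I(X;f(Y)) = 0.0193, inequality holds: 0.0247 ≥ 0.0193

Data Processing Inequality: For any Markov chain X → Y → Z, we have I(X;Y) ≥ I(X;Z).

Here Z = f(Y) is a deterministic function of Y, forming X → Y → Z.

Original I(X;Y) = 0.0247 dits

After applying f:
P(X,Z) where Z=f(Y):
- P(X,Z=0) = P(X,Y=0) + P(X,Y=3)
- P(X,Z=1) = P(X,Y=1) + P(X,Y=2)

I(X;Z) = I(X;f(Y)) = 0.0193 dits

Verification: 0.0247 ≥ 0.0193 ✓

Information cannot be created by processing; the function f can only lose information about X.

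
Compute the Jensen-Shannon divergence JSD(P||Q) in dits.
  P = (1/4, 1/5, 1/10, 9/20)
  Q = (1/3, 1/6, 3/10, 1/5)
0.0237 dits

Jensen-Shannon divergence is:
JSD(P||Q) = 0.5 × D_KL(P||M) + 0.5 × D_KL(Q||M)
where M = 0.5 × (P + Q) is the mixture distribution.

M = 0.5 × (1/4, 1/5, 1/10, 9/20) + 0.5 × (1/3, 1/6, 3/10, 1/5) = (7/24, 0.183333, 1/5, 13/40)

D_KL(P||M) = 0.0243 dits
D_KL(Q||M) = 0.0231 dits

JSD(P||Q) = 0.5 × 0.0243 + 0.5 × 0.0231 = 0.0237 dits

Unlike KL divergence, JSD is symmetric and bounded: 0 ≤ JSD ≤ log(2).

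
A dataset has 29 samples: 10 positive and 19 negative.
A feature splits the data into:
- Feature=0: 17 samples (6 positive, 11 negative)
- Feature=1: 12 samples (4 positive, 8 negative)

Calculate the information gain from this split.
0.0003 bits

Information Gain = H(Y) - H(Y|Feature)

Before split:
P(positive) = 10/29 = 0.3448
H(Y) = 0.9294 bits

After split:
Feature=0: H = 0.9367 bits (weight = 17/29)
Feature=1: H = 0.9183 bits (weight = 12/29)
H(Y|Feature) = (17/29)×0.9367 + (12/29)×0.9183 = 0.9291 bits

Information Gain = 0.9294 - 0.9291 = 0.0003 bits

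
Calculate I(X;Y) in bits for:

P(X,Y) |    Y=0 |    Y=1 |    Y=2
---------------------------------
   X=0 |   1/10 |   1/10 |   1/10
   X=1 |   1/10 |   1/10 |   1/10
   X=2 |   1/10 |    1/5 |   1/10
0.0200 bits

Mutual information: I(X;Y) = H(X) + H(Y) - H(X,Y)

Marginals:
P(X) = (3/10, 3/10, 2/5), H(X) = 1.5710 bits
P(Y) = (3/10, 2/5, 3/10), H(Y) = 1.5710 bits

Joint entropy: H(X,Y) = 3.1219 bits

I(X;Y) = 1.5710 + 1.5710 - 3.1219 = 0.0200 bits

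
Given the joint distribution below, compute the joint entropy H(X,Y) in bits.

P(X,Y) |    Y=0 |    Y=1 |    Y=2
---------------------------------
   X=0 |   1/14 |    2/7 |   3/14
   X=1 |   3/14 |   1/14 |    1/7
2.4138 bits

Joint entropy is H(X,Y) = -Σ_{x,y} p(x,y) log p(x,y).

Summing over all non-zero entries:
H(X,Y) = -[1/14·log_2(1/14) + 2/7·log_2(2/7) + 3/14·log_2(3/14) + 3/14·log_2(3/14) + 1/14·log_2(1/14) + 1/7·log_2(1/7)]
H(X,Y) = 2.4138 bits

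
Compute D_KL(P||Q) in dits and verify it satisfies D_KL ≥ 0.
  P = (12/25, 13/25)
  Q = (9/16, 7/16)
0.0060 dits

KL divergence satisfies the Gibbs inequality: D_KL(P||Q) ≥ 0 for all distributions P, Q.

D_KL(P||Q) = Σ p(x) log(p(x)/q(x))
Term by term:
  x=0: 12/25 × log_10[(12/25)/(9/16)] = -0.0331
  x=1: 13/25 × log_10[(13/25)/(7/16)] = 0.0390
D_KL(P||Q) = 0.0060 dits

D_KL(P||Q) = 0.0060 ≥ 0 ✓

This non-negativity is a fundamental property: relative entropy cannot be negative because it measures how different Q is from P.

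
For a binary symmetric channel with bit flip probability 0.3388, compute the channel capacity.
0.0763 bits

For a binary symmetric channel (BSC) with error probability p:
Capacity C = 1 - H(p) bits per symbol

where H(p) = -p log₂(p) - (1-p) log₂(1-p) is the binary entropy function.

H(0.3388) = 0.9237 bits
C = 1 - 0.9237 = 0.0763 bits per symbol

This means we can reliably transmit up to 0.0763 bits of information per channel use.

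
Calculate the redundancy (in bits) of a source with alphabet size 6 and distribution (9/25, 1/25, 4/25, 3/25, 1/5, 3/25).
0.2471 bits

Redundancy measures how far a source is from maximum entropy:
R = H_max - H(X)

Maximum entropy for 6 symbols: H_max = log_2(6) = 2.5850 bits
Actual entropy: H(X) = 2.3379 bits
Redundancy: R = 2.5850 - 2.3379 = 0.2471 bits

This redundancy represents potential for compression: the source could be compressed by 0.2471 bits per symbol.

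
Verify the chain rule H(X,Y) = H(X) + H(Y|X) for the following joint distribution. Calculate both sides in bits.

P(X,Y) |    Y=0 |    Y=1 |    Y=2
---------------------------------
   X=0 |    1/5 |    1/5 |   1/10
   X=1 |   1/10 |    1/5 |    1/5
H(X,Y) = 2.5219, H(X) = 1.0000, H(Y|X) = 1.5219 (all in bits)

Chain rule: H(X,Y) = H(X) + H(Y|X)

Left side — joint entropy directly:
H(X,Y) = -Σ p(x,y) log p(x,y) = 2.5219 bits

Right side — compute H(Y|X) from the conditional distributions:
P(X) = (1/2, 1/2), so H(X) = 1.0000 bits
H(Y|X) = Σ_x P(X=x) · H(Y|X=x):
  P(Y|X=0) = (2/5, 2/5, 1/5), H(Y|X=0) = 1.5219, weight P(X=0) = 1/2
  P(Y|X=1) = (1/5, 2/5, 2/5), H(Y|X=1) = 1.5219, weight P(X=1) = 1/2
H(Y|X) = 1.5219 bits

H(X) + H(Y|X) = 1.0000 + 1.5219 = 2.5219 bits

Both sides equal 2.5219 bits. ✓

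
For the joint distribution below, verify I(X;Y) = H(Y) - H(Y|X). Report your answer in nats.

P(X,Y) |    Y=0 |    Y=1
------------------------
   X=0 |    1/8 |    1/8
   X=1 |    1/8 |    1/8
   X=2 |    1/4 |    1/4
I(X;Y) = 0.0000 nats

Mutual information has multiple equivalent forms:
- I(X;Y) = H(X) - H(X|Y)
- I(X;Y) = H(Y) - H(Y|X)
- I(X;Y) = H(X) + H(Y) - H(X,Y)

Computing all quantities:
H(X) = 1.0397, H(Y) = 0.6931, H(X,Y) = 1.7329
H(X|Y) = 1.0397, H(Y|X) = 0.6931

Verification:
H(X) - H(X|Y) = 1.0397 - 1.0397 = 0.0000
H(Y) - H(Y|X) = 0.6931 - 0.6931 = 0.0000
H(X) + H(Y) - H(X,Y) = 1.0397 + 0.6931 - 1.7329 = 0.0000

All forms give I(X;Y) = 0.0000 nats. ✓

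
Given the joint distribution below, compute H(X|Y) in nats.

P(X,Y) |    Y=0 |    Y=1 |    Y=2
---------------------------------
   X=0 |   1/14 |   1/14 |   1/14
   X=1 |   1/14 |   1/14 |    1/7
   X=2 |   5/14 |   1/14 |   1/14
0.9306 nats

Using the chain rule: H(X|Y) = H(X,Y) - H(Y)

First, compute H(X,Y) = 1.9652 nats

Marginal P(Y) = (1/2, 3/14, 2/7)
H(Y) = 1.0346 nats

H(X|Y) = H(X,Y) - H(Y) = 1.9652 - 1.0346 = 0.9306 nats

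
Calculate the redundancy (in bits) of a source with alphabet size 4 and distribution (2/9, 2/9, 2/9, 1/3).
0.0251 bits

Redundancy measures how far a source is from maximum entropy:
R = H_max - H(X)

Maximum entropy for 4 symbols: H_max = log_2(4) = 2.0000 bits
Actual entropy: H(X) = 1.9749 bits
Redundancy: R = 2.0000 - 1.9749 = 0.0251 bits

This redundancy represents potential for compression: the source could be compressed by 0.0251 bits per symbol.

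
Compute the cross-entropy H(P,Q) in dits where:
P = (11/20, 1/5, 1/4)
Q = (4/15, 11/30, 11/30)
0.5118 dits

Cross-entropy: H(P,Q) = -Σ p(x) log q(x)

Alternatively: H(P,Q) = H(P) + D_KL(P||Q)
H(P) = 0.4331 dits
D_KL(P||Q) = 0.0787 dits

H(P,Q) = 0.4331 + 0.0787 = 0.5118 dits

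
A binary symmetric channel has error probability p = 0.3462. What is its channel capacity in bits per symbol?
0.0694 bits

For a binary symmetric channel (BSC) with error probability p:
Capacity C = 1 - H(p) bits per symbol

where H(p) = -p log₂(p) - (1-p) log₂(1-p) is the binary entropy function.

H(0.3462) = 0.9306 bits
C = 1 - 0.9306 = 0.0694 bits per symbol

This means we can reliably transmit up to 0.0694 bits of information per channel use.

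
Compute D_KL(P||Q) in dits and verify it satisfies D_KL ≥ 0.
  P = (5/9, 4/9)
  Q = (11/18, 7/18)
0.0028 dits

KL divergence satisfies the Gibbs inequality: D_KL(P||Q) ≥ 0 for all distributions P, Q.

D_KL(P||Q) = Σ p(x) log(p(x)/q(x))
Term by term:
  x=0: 5/9 × log_10[(5/9)/(11/18)] = -0.0230
  x=1: 4/9 × log_10[(4/9)/(7/18)] = 0.0258
D_KL(P||Q) = 0.0028 dits

D_KL(P||Q) = 0.0028 ≥ 0 ✓

This non-negativity is a fundamental property: relative entropy cannot be negative because it measures how different Q is from P.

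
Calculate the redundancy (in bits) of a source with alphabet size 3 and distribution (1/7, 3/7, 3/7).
0.1361 bits

Redundancy measures how far a source is from maximum entropy:
R = H_max - H(X)

Maximum entropy for 3 symbols: H_max = log_2(3) = 1.5850 bits
Actual entropy: H(X) = 1.4488 bits
Redundancy: R = 1.5850 - 1.4488 = 0.1361 bits

This redundancy represents potential for compression: the source could be compressed by 0.1361 bits per symbol.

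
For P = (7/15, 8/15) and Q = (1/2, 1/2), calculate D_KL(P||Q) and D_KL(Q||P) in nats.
D_KL(P||Q) = 0.0022, D_KL(Q||P) = 0.0022

KL divergence is not symmetric: D_KL(P||Q) ≠ D_KL(Q||P) in general.

D_KL(P||Q) = 0.0022 nats
D_KL(Q||P) = 0.0022 nats

In this case they happen to be equal (to 4 decimal places).

This asymmetry is why KL divergence is not a true distance metric.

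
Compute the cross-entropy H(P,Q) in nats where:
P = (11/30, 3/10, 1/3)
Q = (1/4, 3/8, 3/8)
1.1295 nats

Cross-entropy: H(P,Q) = -Σ p(x) log q(x)

Alternatively: H(P,Q) = H(P) + D_KL(P||Q)
H(P) = 1.0953 nats
D_KL(P||Q) = 0.0342 nats

H(P,Q) = 1.0953 + 0.0342 = 1.1295 nats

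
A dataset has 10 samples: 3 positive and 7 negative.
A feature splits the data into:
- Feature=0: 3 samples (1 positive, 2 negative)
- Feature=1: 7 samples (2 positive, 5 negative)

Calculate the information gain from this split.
0.0016 bits

Information Gain = H(Y) - H(Y|Feature)

Before split:
P(positive) = 3/10 = 0.3000
H(Y) = 0.8813 bits

After split:
Feature=0: H = 0.9183 bits (weight = 3/10)
Feature=1: H = 0.8631 bits (weight = 7/10)
H(Y|Feature) = (3/10)×0.9183 + (7/10)×0.8631 = 0.8797 bits

Information Gain = 0.8813 - 0.8797 = 0.0016 bits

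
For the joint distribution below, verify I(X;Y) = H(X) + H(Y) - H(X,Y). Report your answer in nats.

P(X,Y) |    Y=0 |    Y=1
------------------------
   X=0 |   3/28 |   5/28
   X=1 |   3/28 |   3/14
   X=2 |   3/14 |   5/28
I(X;Y) = 0.0186 nats

Mutual information has multiple equivalent forms:
- I(X;Y) = H(X) - H(X|Y)
- I(X;Y) = H(Y) - H(Y|X)
- I(X;Y) = H(X) + H(Y) - H(X,Y)

Computing all quantities:
H(X) = 1.0898, H(Y) = 0.6829, H(X,Y) = 1.7541
H(X|Y) = 1.0712, H(Y|X) = 0.6643

Verification:
H(X) - H(X|Y) = 1.0898 - 1.0712 = 0.0186
H(Y) - H(Y|X) = 0.6829 - 0.6643 = 0.0186
H(X) + H(Y) - H(X,Y) = 1.0898 + 0.6829 - 1.7541 = 0.0186

All forms give I(X;Y) = 0.0186 nats. ✓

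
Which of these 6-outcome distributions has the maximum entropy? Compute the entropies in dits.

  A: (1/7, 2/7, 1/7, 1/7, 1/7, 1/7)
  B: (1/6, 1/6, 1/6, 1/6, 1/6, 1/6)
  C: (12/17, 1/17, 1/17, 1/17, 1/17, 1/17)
B

For a discrete distribution over n outcomes, entropy is maximized by the uniform distribution.

Computing entropies:
H(A) = 0.7591 dits
H(B) = 0.7782 dits
H(C) = 0.4687 dits

The uniform distribution (where all probabilities equal 1/6) achieves the maximum entropy of log_10(6) = 0.7782 dits.

Distribution B has the highest entropy.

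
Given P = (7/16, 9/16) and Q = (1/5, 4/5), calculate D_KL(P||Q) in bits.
0.2082 bits

KL divergence: D_KL(P||Q) = Σ p(x) log(p(x)/q(x))

Computing term by term:
  x=0: 7/16 × log_2[(7/16)/(1/5)] = 7/16 × 1.1293 = 0.4941
  x=1: 9/16 × log_2[(9/16)/(4/5)] = 9/16 × -0.5081 = -0.2858

D_KL(P||Q) = 0.2082 bits

Note: KL divergence is always non-negative and equals 0 iff P = Q.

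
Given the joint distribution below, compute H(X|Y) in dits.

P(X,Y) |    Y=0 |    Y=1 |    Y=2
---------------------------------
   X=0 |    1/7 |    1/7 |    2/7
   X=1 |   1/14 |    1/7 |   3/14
0.2935 dits

Using the chain rule: H(X|Y) = H(X,Y) - H(Y)

First, compute H(X,Y) = 0.7429 dits

Marginal P(Y) = (3/14, 2/7, 1/2)
H(Y) = 0.4493 dits

H(X|Y) = H(X,Y) - H(Y) = 0.7429 - 0.4493 = 0.2935 dits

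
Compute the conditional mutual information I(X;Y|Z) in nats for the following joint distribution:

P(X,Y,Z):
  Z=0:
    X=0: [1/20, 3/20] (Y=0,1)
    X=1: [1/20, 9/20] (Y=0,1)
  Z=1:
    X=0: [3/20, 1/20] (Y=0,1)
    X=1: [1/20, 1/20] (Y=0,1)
0.0212 nats

Conditional mutual information: I(X;Y|Z) = H(X|Z) + H(Y|Z) - H(X,Y|Z)

H(Z) = 0.6109
H(X,Z) = 1.2206 → H(X|Z) = 0.6097
H(Y,Z) = 1.0889 → H(Y|Z) = 0.4780
H(X,Y,Z) = 1.6774 → H(X,Y|Z) = 1.0665

I(X;Y|Z) = 0.6097 + 0.4780 - 1.0665 = 0.0212 nats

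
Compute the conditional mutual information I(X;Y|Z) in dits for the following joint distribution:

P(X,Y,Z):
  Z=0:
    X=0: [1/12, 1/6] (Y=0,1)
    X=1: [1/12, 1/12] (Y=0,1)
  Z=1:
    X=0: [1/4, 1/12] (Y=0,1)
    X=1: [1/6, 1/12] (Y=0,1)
0.0036 dits

Conditional mutual information: I(X;Y|Z) = H(X|Z) + H(Y|Z) - H(X,Y|Z)

H(Z) = 0.2950
H(X,Z) = 0.5898 → H(X|Z) = 0.2948
H(Y,Z) = 0.5683 → H(Y|Z) = 0.2734
H(X,Y,Z) = 0.8596 → H(X,Y|Z) = 0.5646

I(X;Y|Z) = 0.2948 + 0.2734 - 0.5646 = 0.0036 dits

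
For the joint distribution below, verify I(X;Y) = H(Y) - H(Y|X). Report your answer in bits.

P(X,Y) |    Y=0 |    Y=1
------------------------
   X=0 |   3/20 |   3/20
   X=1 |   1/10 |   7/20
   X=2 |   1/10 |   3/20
I(X;Y) = 0.0474 bits

Mutual information has multiple equivalent forms:
- I(X;Y) = H(X) - H(X|Y)
- I(X;Y) = H(Y) - H(Y|X)
- I(X;Y) = H(X) + H(Y) - H(X,Y)

Computing all quantities:
H(X) = 1.5395, H(Y) = 0.9341, H(X,Y) = 2.4261
H(X|Y) = 1.4921, H(Y|X) = 0.8866

Verification:
H(X) - H(X|Y) = 1.5395 - 1.4921 = 0.0474
H(Y) - H(Y|X) = 0.9341 - 0.8866 = 0.0474
H(X) + H(Y) - H(X,Y) = 1.5395 + 0.9341 - 2.4261 = 0.0474

All forms give I(X;Y) = 0.0474 bits. ✓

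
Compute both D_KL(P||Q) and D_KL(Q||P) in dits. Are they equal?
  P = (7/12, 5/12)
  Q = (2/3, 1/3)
D_KL(P||Q) = 0.0066, D_KL(Q||P) = 0.0064

KL divergence is not symmetric: D_KL(P||Q) ≠ D_KL(Q||P) in general.

D_KL(P||Q) = 0.0066 dits
D_KL(Q||P) = 0.0064 dits

No, they are not equal!

This asymmetry is why KL divergence is not a true distance metric.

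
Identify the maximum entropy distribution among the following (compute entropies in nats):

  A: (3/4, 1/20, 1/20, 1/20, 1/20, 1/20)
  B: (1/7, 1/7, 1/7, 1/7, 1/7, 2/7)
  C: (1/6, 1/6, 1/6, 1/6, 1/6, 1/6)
C

For a discrete distribution over n outcomes, entropy is maximized by the uniform distribution.

Computing entropies:
H(A) = 0.9647 nats
H(B) = 1.7479 nats
H(C) = 1.7918 nats

The uniform distribution (where all probabilities equal 1/6) achieves the maximum entropy of log_e(6) = 1.7918 nats.

Distribution C has the highest entropy.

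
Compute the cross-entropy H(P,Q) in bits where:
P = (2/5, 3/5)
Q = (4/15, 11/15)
1.0312 bits

Cross-entropy: H(P,Q) = -Σ p(x) log q(x)

Alternatively: H(P,Q) = H(P) + D_KL(P||Q)
H(P) = 0.9710 bits
D_KL(P||Q) = 0.0603 bits

H(P,Q) = 0.9710 + 0.0603 = 1.0312 bits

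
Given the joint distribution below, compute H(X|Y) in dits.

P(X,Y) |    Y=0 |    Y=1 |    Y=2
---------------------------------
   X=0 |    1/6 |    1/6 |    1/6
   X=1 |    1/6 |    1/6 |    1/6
0.3010 dits

Using the chain rule: H(X|Y) = H(X,Y) - H(Y)

First, compute H(X,Y) = 0.7782 dits

Marginal P(Y) = (1/3, 1/3, 1/3)
H(Y) = 0.4771 dits

H(X|Y) = H(X,Y) - H(Y) = 0.7782 - 0.4771 = 0.3010 dits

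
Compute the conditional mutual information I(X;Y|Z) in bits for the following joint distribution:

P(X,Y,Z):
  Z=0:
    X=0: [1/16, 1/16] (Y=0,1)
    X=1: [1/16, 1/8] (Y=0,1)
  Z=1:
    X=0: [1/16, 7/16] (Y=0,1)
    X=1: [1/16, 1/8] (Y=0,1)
0.0326 bits

Conditional mutual information: I(X;Y|Z) = H(X|Z) + H(Y|Z) - H(X,Y|Z)

H(Z) = 0.8960
H(X,Z) = 1.7806 → H(X|Z) = 0.8846
H(Y,Z) = 1.6697 → H(Y|Z) = 0.7737
H(X,Y,Z) = 2.5218 → H(X,Y|Z) = 1.6257

I(X;Y|Z) = 0.8846 + 0.7737 - 1.6257 = 0.0326 bits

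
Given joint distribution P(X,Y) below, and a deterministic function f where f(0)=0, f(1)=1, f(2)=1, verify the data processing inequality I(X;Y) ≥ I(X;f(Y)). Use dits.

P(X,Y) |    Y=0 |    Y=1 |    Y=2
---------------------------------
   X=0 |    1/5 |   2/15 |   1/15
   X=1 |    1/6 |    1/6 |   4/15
I(X;Y) = 0.0206, I(X;f(Y)) = 0.0110, inequality holds: 0.0206 ≥ 0.0110

Data Processing Inequality: For any Markov chain X → Y → Z, we have I(X;Y) ≥ I(X;Z).

Here Z = f(Y) is a deterministic function of Y, forming X → Y → Z.

Original I(X;Y) = 0.0206 dits

After applying f:
P(X,Z) where Z=f(Y):
- P(X,Z=0) = P(X,Y=0)
- P(X,Z=1) = P(X,Y=1) + P(X,Y=2)

I(X;Z) = I(X;f(Y)) = 0.0110 dits

Verification: 0.0206 ≥ 0.0110 ✓

Information cannot be created by processing; the function f can only lose information about X.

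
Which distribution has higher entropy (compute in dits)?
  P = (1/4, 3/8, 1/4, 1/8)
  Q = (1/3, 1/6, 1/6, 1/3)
Q

Computing entropies in dits:
H(P) = 0.5737
H(Q) = 0.5775

Distribution Q has higher entropy.

Intuition: The distribution closer to uniform (more spread out) has higher entropy.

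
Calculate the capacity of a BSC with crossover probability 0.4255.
0.0161 bits

For a binary symmetric channel (BSC) with error probability p:
Capacity C = 1 - H(p) bits per symbol

where H(p) = -p log₂(p) - (1-p) log₂(1-p) is the binary entropy function.

H(0.4255) = 0.9839 bits
C = 1 - 0.9839 = 0.0161 bits per symbol

This means we can reliably transmit up to 0.0161 bits of information per channel use.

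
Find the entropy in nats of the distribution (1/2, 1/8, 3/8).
0.9743 nats

Shannon entropy is H(X) = -Σ p(x) log p(x).

For P = (1/2, 1/8, 3/8):
H = -1/2 × log_e(1/2) -1/8 × log_e(1/8) -3/8 × log_e(3/8)
H = 0.9743 nats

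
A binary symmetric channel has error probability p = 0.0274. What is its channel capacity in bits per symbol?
0.8188 bits

For a binary symmetric channel (BSC) with error probability p:
Capacity C = 1 - H(p) bits per symbol

where H(p) = -p log₂(p) - (1-p) log₂(1-p) is the binary entropy function.

H(0.0274) = 0.1812 bits
C = 1 - 0.1812 = 0.8188 bits per symbol

This means we can reliably transmit up to 0.8188 bits of information per channel use.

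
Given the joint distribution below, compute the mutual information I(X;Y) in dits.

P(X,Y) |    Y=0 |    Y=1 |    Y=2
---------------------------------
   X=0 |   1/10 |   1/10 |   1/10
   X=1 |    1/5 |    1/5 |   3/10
0.0017 dits

Mutual information: I(X;Y) = H(X) + H(Y) - H(X,Y)

Marginals:
P(X) = (3/10, 7/10), H(X) = 0.2653 dits
P(Y) = (3/10, 3/10, 2/5), H(Y) = 0.4729 dits

Joint entropy: H(X,Y) = 0.7365 dits

I(X;Y) = 0.2653 + 0.4729 - 0.7365 = 0.0017 dits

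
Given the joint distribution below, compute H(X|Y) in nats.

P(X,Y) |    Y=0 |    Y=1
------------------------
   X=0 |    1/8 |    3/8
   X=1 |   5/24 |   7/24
0.6774 nats

Using the chain rule: H(X|Y) = H(X,Y) - H(Y)

First, compute H(X,Y) = 1.3139 nats

Marginal P(Y) = (1/3, 2/3)
H(Y) = 0.6365 nats

H(X|Y) = H(X,Y) - H(Y) = 1.3139 - 0.6365 = 0.6774 nats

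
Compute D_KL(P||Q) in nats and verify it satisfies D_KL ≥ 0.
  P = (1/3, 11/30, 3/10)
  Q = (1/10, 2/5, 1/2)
0.2162 nats

KL divergence satisfies the Gibbs inequality: D_KL(P||Q) ≥ 0 for all distributions P, Q.

D_KL(P||Q) = Σ p(x) log(p(x)/q(x))
Term by term:
  x=0: 1/3 × log_e[(1/3)/(1/10)] = 0.4013
  x=1: 11/30 × log_e[(11/30)/(2/5)] = -0.0319
  x=2: 3/10 × log_e[(3/10)/(1/2)] = -0.1532
D_KL(P||Q) = 0.2162 nats

D_KL(P||Q) = 0.2162 ≥ 0 ✓

This non-negativity is a fundamental property: relative entropy cannot be negative because it measures how different Q is from P.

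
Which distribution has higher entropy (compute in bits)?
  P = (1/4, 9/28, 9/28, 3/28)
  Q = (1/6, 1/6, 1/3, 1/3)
Q

Computing entropies in bits:
H(P) = 1.8979
H(Q) = 1.9183

Distribution Q has higher entropy.

Intuition: The distribution closer to uniform (more spread out) has higher entropy.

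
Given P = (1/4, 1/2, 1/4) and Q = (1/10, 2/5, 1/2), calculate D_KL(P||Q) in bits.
0.2414 bits

KL divergence: D_KL(P||Q) = Σ p(x) log(p(x)/q(x))

Computing term by term:
  x=0: 1/4 × log_2[(1/4)/(1/10)] = 1/4 × 1.3219 = 0.3305
  x=1: 1/2 × log_2[(1/2)/(2/5)] = 1/2 × 0.3219 = 0.1610
  x=2: 1/4 × log_2[(1/4)/(1/2)] = 1/4 × -1.0000 = -0.2500

D_KL(P||Q) = 0.2414 bits

Note: KL divergence is always non-negative and equals 0 iff P = Q.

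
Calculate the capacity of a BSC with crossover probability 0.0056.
0.9501 bits

For a binary symmetric channel (BSC) with error probability p:
Capacity C = 1 - H(p) bits per symbol

where H(p) = -p log₂(p) - (1-p) log₂(1-p) is the binary entropy function.

H(0.0056) = 0.0499 bits
C = 1 - 0.0499 = 0.9501 bits per symbol

This means we can reliably transmit up to 0.9501 bits of information per channel use.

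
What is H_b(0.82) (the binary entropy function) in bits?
0.6801 bits

The binary entropy function is:
H(p) = -p log(p) - (1-p) log(1-p)

H(0.82) = -0.82 × log_2(0.82) - 0.18 × log_2(0.18)
H(0.82) = 0.6801 bits

Note: Binary entropy is maximized at p=0.5 (H=1 bit) and minimized at p=0 or p=1 (H=0).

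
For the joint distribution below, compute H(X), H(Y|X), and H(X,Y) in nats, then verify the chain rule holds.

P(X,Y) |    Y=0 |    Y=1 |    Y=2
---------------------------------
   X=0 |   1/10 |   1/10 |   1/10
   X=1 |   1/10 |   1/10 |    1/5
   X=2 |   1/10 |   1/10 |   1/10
H(X,Y) = 2.1640, H(X) = 1.0889, H(Y|X) = 1.0751 (all in nats)

Chain rule: H(X,Y) = H(X) + H(Y|X)

Left side — joint entropy directly:
H(X,Y) = -Σ p(x,y) log p(x,y) = 2.1640 nats

Right side — compute H(Y|X) from the conditional distributions:
P(X) = (3/10, 2/5, 3/10), so H(X) = 1.0889 nats
H(Y|X) = Σ_x P(X=x) · H(Y|X=x):
  P(Y|X=0) = (1/3, 1/3, 1/3), H(Y|X=0) = 1.0986, weight P(X=0) = 3/10
  P(Y|X=1) = (1/4, 1/4, 1/2), H(Y|X=1) = 1.0397, weight P(X=1) = 2/5
  P(Y|X=2) = (1/3, 1/3, 1/3), H(Y|X=2) = 1.0986, weight P(X=2) = 3/10
H(Y|X) = 1.0751 nats

H(X) + H(Y|X) = 1.0889 + 1.0751 = 2.1640 nats

Both sides equal 2.1640 nats. ✓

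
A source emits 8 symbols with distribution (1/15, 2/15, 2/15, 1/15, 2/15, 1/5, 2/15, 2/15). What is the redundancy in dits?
0.0231 dits

Redundancy measures how far a source is from maximum entropy:
R = H_max - H(X)

Maximum entropy for 8 symbols: H_max = log_10(8) = 0.9031 dits
Actual entropy: H(X) = 0.8800 dits
Redundancy: R = 0.9031 - 0.8800 = 0.0231 dits

This redundancy represents potential for compression: the source could be compressed by 0.0231 dits per symbol.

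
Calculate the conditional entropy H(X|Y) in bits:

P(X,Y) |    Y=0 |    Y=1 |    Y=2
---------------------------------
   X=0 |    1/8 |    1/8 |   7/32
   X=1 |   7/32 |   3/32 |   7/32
0.9781 bits

Using the chain rule: H(X|Y) = H(X,Y) - H(Y)

First, compute H(X,Y) = 2.5091 bits

Marginal P(Y) = (11/32, 7/32, 7/16)
H(Y) = 1.5310 bits

H(X|Y) = H(X,Y) - H(Y) = 2.5091 - 1.5310 = 0.9781 bits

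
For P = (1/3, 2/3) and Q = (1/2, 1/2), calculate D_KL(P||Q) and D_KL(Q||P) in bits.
D_KL(P||Q) = 0.0817, D_KL(Q||P) = 0.0850

KL divergence is not symmetric: D_KL(P||Q) ≠ D_KL(Q||P) in general.

D_KL(P||Q) = 0.0817 bits
D_KL(Q||P) = 0.0850 bits

No, they are not equal!

This asymmetry is why KL divergence is not a true distance metric.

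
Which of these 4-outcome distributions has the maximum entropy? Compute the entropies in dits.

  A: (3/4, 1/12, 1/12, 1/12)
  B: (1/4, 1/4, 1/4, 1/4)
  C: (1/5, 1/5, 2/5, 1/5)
B

For a discrete distribution over n outcomes, entropy is maximized by the uniform distribution.

Computing entropies:
H(A) = 0.3635 dits
H(B) = 0.6021 dits
H(C) = 0.5786 dits

The uniform distribution (where all probabilities equal 1/4) achieves the maximum entropy of log_10(4) = 0.6021 dits.

Distribution B has the highest entropy.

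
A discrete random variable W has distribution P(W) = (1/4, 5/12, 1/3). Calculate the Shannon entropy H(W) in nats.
1.0776 nats

Shannon entropy is H(X) = -Σ p(x) log p(x).

For P = (1/4, 5/12, 1/3):
H = -1/4 × log_e(1/4) -5/12 × log_e(5/12) -1/3 × log_e(1/3)
H = 1.0776 nats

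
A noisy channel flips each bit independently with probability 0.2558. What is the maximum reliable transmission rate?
0.1797 bits

For a binary symmetric channel (BSC) with error probability p:
Capacity C = 1 - H(p) bits per symbol

where H(p) = -p log₂(p) - (1-p) log₂(1-p) is the binary entropy function.

H(0.2558) = 0.8203 bits
C = 1 - 0.8203 = 0.1797 bits per symbol

This means we can reliably transmit up to 0.1797 bits of information per channel use.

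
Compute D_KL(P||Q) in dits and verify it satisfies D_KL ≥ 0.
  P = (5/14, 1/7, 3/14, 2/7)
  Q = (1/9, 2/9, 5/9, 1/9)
0.1822 dits

KL divergence satisfies the Gibbs inequality: D_KL(P||Q) ≥ 0 for all distributions P, Q.

D_KL(P||Q) = Σ p(x) log(p(x)/q(x))
Term by term:
  x=0: 5/14 × log_10[(5/14)/(1/9)] = 0.1811
  x=1: 1/7 × log_10[(1/7)/(2/9)] = -0.0274
  x=2: 3/14 × log_10[(3/14)/(5/9)] = -0.0887
  x=3: 2/7 × log_10[(2/7)/(1/9)] = 0.1172
D_KL(P||Q) = 0.1822 dits

D_KL(P||Q) = 0.1822 ≥ 0 ✓

This non-negativity is a fundamental property: relative entropy cannot be negative because it measures how different Q is from P.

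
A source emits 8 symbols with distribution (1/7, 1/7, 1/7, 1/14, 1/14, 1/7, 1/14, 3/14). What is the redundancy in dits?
0.0312 dits

Redundancy measures how far a source is from maximum entropy:
R = H_max - H(X)

Maximum entropy for 8 symbols: H_max = log_10(8) = 0.9031 dits
Actual entropy: H(X) = 0.8719 dits
Redundancy: R = 0.9031 - 0.8719 = 0.0312 dits

This redundancy represents potential for compression: the source could be compressed by 0.0312 dits per symbol.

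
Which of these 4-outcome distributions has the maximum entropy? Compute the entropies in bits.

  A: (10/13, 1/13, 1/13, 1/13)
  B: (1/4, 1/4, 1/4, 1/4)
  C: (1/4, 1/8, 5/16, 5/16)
B

For a discrete distribution over n outcomes, entropy is maximized by the uniform distribution.

Computing entropies:
H(A) = 1.1451 bits
H(B) = 2.0000 bits
H(C) = 1.9238 bits

The uniform distribution (where all probabilities equal 1/4) achieves the maximum entropy of log_2(4) = 2.0000 bits.

Distribution B has the highest entropy.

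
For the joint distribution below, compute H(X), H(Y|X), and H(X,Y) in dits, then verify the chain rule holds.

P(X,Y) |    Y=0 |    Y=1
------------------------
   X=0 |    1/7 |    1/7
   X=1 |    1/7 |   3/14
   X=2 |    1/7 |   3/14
H(X,Y) = 0.7696, H(X) = 0.4748, H(Y|X) = 0.2948 (all in dits)

Chain rule: H(X,Y) = H(X) + H(Y|X)

Left side — joint entropy directly:
H(X,Y) = -Σ p(x,y) log p(x,y) = 0.7696 dits

Right side — compute H(Y|X) from the conditional distributions:
P(X) = (2/7, 5/14, 5/14), so H(X) = 0.4748 dits
H(Y|X) = Σ_x P(X=x) · H(Y|X=x):
  P(Y|X=0) = (1/2, 1/2), H(Y|X=0) = 0.3010, weight P(X=0) = 2/7
  P(Y|X=1) = (2/5, 3/5), H(Y|X=1) = 0.2923, weight P(X=1) = 5/14
  P(Y|X=2) = (2/5, 3/5), H(Y|X=2) = 0.2923, weight P(X=2) = 5/14
H(Y|X) = 0.2948 dits

H(X) + H(Y|X) = 0.4748 + 0.2948 = 0.7696 dits

Both sides equal 0.7696 dits. ✓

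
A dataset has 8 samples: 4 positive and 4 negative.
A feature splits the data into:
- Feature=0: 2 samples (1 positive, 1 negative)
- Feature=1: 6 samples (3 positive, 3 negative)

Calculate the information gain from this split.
0.0000 bits

Information Gain = H(Y) - H(Y|Feature)

Before split:
P(positive) = 4/8 = 0.5000
H(Y) = 1.0000 bits

After split:
Feature=0: H = 1.0000 bits (weight = 2/8)
Feature=1: H = 1.0000 bits (weight = 6/8)
H(Y|Feature) = (2/8)×1.0000 + (6/8)×1.0000 = 1.0000 bits

Information Gain = 1.0000 - 1.0000 = 0.0000 bits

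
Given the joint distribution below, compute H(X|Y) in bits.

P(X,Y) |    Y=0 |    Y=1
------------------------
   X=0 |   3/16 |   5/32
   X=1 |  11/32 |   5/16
0.9281 bits

Using the chain rule: H(X|Y) = H(X,Y) - H(Y)

First, compute H(X,Y) = 1.9252 bits

Marginal P(Y) = (17/32, 15/32)
H(Y) = 0.9972 bits

H(X|Y) = H(X,Y) - H(Y) = 1.9252 - 0.9972 = 0.9281 bits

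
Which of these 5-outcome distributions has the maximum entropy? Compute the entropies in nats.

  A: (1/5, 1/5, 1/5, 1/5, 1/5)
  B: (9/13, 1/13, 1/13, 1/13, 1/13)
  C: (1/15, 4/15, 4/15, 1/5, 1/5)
A

For a discrete distribution over n outcomes, entropy is maximized by the uniform distribution.

Computing entropies:
H(A) = 1.6094 nats
H(B) = 1.0438 nats
H(C) = 1.5292 nats

The uniform distribution (where all probabilities equal 1/5) achieves the maximum entropy of log_e(5) = 1.6094 nats.

Distribution A has the highest entropy.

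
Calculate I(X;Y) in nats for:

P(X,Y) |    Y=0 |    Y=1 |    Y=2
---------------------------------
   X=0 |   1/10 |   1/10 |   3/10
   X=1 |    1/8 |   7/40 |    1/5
0.0218 nats

Mutual information: I(X;Y) = H(X) + H(Y) - H(X,Y)

Marginals:
P(X) = (1/2, 1/2), H(X) = 0.6931 nats
P(Y) = (9/40, 11/40, 1/2), H(Y) = 1.0372 nats

Joint entropy: H(X,Y) = 1.7085 nats

I(X;Y) = 0.6931 + 1.0372 - 1.7085 = 0.0218 nats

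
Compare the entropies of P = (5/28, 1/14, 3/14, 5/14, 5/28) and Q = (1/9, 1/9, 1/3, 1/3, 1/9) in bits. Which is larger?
P

Computing entropies in bits:
H(P) = 2.1663
H(Q) = 2.1133

Distribution P has higher entropy.

Intuition: The distribution closer to uniform (more spread out) has higher entropy.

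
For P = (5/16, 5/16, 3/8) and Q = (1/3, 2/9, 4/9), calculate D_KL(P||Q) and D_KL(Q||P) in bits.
D_KL(P||Q) = 0.0327, D_KL(Q||P) = 0.0307

KL divergence is not symmetric: D_KL(P||Q) ≠ D_KL(Q||P) in general.

D_KL(P||Q) = 0.0327 bits
D_KL(Q||P) = 0.0307 bits

No, they are not equal!

This asymmetry is why KL divergence is not a true distance metric.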